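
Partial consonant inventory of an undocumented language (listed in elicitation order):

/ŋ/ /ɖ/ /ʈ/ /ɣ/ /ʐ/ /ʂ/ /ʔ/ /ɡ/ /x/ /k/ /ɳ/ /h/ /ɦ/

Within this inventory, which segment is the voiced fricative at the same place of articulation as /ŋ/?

/ŋ/ is a velar nasal.
The voiced fricative at the same place is a voiced velar fricative — in this inventory, /ɣ/.

/ɣ/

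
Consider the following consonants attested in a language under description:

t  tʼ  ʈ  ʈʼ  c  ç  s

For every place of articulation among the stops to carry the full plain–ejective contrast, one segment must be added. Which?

Plain: /t/ (alveolar), /ʈ/ (retroflex), /c/ (palatal).
Ejective: /tʼ/ (alveolar), /ʈʼ/ (retroflex).
The palatal row has no ejective member, so the gap is the ejective palatal stop /cʼ/.

/cʼ/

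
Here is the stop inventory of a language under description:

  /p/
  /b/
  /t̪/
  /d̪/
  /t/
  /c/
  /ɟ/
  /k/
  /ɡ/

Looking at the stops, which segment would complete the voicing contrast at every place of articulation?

bilabial: voiceless /p/, voiced /b/.
dental: voiceless /t̪/, voiced /d̪/.
alveolar: voiceless /t/, voiced —.
palatal: voiceless /c/, voiced /ɟ/.
velar: voiceless /k/, voiced /ɡ/.
The alveolar row has no voiced member, so the gap is the voiced alveolar stop /d/.

/d/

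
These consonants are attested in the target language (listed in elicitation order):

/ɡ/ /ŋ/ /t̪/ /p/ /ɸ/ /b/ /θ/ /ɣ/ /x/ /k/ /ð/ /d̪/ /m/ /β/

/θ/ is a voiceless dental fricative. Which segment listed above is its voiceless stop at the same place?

The voiceless stop at the same place is a voiceless dental stop — in this inventory, /t̪/.

/t̪/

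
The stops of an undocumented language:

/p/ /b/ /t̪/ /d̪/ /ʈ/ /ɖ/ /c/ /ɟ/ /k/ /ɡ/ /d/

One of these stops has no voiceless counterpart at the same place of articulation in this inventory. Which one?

Bilabial: /p/ ~ /b/
Dental: /t̪/ ~ /d̪/
Retroflex: /ʈ/ ~ /ɖ/
Palatal: /c/ ~ /ɟ/
Velar: /k/ ~ /ɡ/
Alveolar: only /d/ (voiced); no voiceless partner.
So /d/ is the unpaired segment.

/d/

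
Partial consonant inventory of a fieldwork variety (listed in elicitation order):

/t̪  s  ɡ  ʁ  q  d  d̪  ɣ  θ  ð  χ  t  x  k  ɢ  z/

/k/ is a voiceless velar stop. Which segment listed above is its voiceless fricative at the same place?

/x/

The voiceless fricative at the same place is a voiceless velar fricative — in this inventory, /x/.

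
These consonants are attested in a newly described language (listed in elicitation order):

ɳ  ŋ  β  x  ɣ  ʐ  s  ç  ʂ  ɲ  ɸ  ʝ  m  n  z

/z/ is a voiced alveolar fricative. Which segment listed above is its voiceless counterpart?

The voiceless counterpart is a voiceless alveolar fricative — in this inventory, /s/.

/s/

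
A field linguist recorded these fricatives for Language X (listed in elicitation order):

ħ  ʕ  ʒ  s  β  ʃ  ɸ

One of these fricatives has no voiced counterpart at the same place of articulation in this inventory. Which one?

/s/

Bilabial: /ɸ/ ~ /β/
Postalveolar: /ʃ/ ~ /ʒ/
Pharyngeal: /ħ/ ~ /ʕ/
Alveolar: only /s/ (voiceless); no voiced partner.
So /s/ is the unpaired segment.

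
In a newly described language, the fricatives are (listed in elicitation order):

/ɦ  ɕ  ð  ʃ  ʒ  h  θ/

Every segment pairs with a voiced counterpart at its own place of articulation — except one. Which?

Dental: /θ/ ~ /ð/
Postalveolar: /ʃ/ ~ /ʒ/
Glottal: /h/ ~ /ɦ/
Alveolo-palatal: only /ɕ/ (voiceless); no voiced partner.
So /ɕ/ is the unpaired segment.

/ɕ/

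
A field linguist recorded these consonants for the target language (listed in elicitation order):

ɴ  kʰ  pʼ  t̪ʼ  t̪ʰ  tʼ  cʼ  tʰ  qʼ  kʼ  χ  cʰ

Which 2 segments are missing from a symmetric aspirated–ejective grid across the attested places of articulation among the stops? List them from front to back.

Aspirated: /t̪ʰ/ (dental), /tʰ/ (alveolar), /cʰ/ (palatal), /kʰ/ (velar).
Ejective: /pʼ/ (bilabial), /t̪ʼ/ (dental), /tʼ/ (alveolar), /cʼ/ (palatal), /kʼ/ (velar), /qʼ/ (uvular).
Gaps, from front to back: bilabial lacks aspirated (/pʰ/); uvular lacks aspirated (/qʰ/).

/pʰ/, /qʰ/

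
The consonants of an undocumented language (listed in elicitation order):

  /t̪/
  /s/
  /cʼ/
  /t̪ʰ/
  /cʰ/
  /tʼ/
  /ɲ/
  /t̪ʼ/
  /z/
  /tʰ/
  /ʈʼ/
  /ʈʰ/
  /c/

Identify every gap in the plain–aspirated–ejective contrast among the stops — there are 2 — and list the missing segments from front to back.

dental: plain /t̪/, aspirated /t̪ʰ/, ejective /t̪ʼ/.
alveolar: plain —, aspirated /tʰ/, ejective /tʼ/.
retroflex: plain —, aspirated /ʈʰ/, ejective /ʈʼ/.
palatal: plain /c/, aspirated /cʰ/, ejective /cʼ/.
Gaps, from front to back: alveolar lacks plain (/t/); retroflex lacks plain (/ʈ/).

/t/, /ʈ/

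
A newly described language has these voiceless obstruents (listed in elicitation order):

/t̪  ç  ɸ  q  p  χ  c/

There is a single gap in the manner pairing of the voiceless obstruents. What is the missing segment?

bilabial: stop /p/, fricative /ɸ/.
dental: stop /t̪/, fricative —.
palatal: stop /c/, fricative /ç/.
uvular: stop /q/, fricative /χ/.
The dental row has no fricative member, so the gap is the dental fricative /θ/.

/θ/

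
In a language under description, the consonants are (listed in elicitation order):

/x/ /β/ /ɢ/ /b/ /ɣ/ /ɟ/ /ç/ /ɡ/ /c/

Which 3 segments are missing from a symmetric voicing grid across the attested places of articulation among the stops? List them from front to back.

/p/, /k/, /q/

bilabial: voiceless —, voiced /b/.
palatal: voiceless /c/, voiced /ɟ/.
velar: voiceless —, voiced /ɡ/.
uvular: voiceless —, voiced /ɢ/.
Gaps, from front to back: bilabial lacks voiceless (/p/); velar lacks voiceless (/k/); uvular lacks voiceless (/q/).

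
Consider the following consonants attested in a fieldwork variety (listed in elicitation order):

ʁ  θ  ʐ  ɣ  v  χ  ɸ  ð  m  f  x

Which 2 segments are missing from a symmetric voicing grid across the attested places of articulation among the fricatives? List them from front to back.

place of articulation  voiceless  voiced  
bilabial          ɸ         —       
labiodental       f         v       
dental            θ         ð       
retroflex         —         ʐ       
velar             x         ɣ       
uvular            χ         ʁ       
Gaps, from front to back: bilabial lacks voiced (/β/); retroflex lacks voiceless (/ʂ/).

/β/, /ʂ/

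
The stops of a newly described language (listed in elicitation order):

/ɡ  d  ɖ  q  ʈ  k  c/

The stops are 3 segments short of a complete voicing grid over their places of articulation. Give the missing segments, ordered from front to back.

place of articulation  voiceless  voiced  
alveolar          —         d       
retroflex         ʈ         ɖ       
palatal           c         —       
velar             k         ɡ       
uvular            q         —       
Gaps, from front to back: alveolar lacks voiceless (/t/); palatal lacks voiced (/ɟ/); uvular lacks voiced (/ɢ/).

/t/, /ɟ/, /ɢ/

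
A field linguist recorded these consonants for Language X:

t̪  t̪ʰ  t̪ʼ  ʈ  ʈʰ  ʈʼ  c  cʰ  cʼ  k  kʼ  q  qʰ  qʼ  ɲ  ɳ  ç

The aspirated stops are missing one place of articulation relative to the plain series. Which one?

Plain: /t̪/ (dental), /ʈ/ (retroflex), /c/ (palatal), /k/ (velar), /q/ (uvular).
Aspirated: /t̪ʰ/ (dental), /ʈʰ/ (retroflex), /cʰ/ (palatal), /qʰ/ (uvular).
Ejective: /t̪ʼ/ (dental), /ʈʼ/ (retroflex), /cʼ/ (palatal), /kʼ/ (velar), /qʼ/ (uvular).
Every place of articulation has an aspirated member except velar, where /kʰ/ would be expected.

velar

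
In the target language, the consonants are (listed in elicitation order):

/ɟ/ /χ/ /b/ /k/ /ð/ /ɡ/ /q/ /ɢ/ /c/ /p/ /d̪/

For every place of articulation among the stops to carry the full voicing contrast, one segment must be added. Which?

bilabial: voiceless /p/, voiced /b/.
dental: voiceless —, voiced /d̪/.
palatal: voiceless /c/, voiced /ɟ/.
velar: voiceless /k/, voiced /ɡ/.
uvular: voiceless /q/, voiced /ɢ/.
The dental row has no voiceless member, so the gap is the voiceless dental stop /t̪/.

/t̪/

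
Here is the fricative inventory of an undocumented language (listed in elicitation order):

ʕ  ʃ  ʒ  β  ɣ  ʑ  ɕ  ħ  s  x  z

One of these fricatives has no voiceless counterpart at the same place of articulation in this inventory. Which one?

/β/

Alveolar: /s/ ~ /z/
Postalveolar: /ʃ/ ~ /ʒ/
Alveolo-palatal: /ɕ/ ~ /ʑ/
Velar: /x/ ~ /ɣ/
Pharyngeal: /ħ/ ~ /ʕ/
Bilabial: only /β/ (voiced); no voiceless partner.
So /β/ is the unpaired segment.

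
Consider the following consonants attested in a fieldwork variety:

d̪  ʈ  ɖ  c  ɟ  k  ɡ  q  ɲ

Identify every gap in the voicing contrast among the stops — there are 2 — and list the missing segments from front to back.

/t̪/, /ɢ/

Voiceless: /ʈ/ (retroflex), /c/ (palatal), /k/ (velar), /q/ (uvular).
Voiced: /d̪/ (dental), /ɖ/ (retroflex), /ɟ/ (palatal), /ɡ/ (velar).
Gaps, from front to back: dental lacks voiceless (/t̪/); uvular lacks voiced (/ɢ/).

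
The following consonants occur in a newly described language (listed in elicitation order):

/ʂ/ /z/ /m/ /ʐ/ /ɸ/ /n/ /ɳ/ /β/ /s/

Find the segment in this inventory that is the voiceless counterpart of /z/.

/z/ is a voiced alveolar fricative.
The voiceless counterpart is a voiceless alveolar fricative — in this inventory, /s/.

/s/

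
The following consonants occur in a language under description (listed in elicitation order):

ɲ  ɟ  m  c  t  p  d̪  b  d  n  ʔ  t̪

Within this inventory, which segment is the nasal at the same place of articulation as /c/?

/ɲ/

/c/ is a voiceless palatal stop.
The nasal at the same place is a palatal nasal — in this inventory, /ɲ/.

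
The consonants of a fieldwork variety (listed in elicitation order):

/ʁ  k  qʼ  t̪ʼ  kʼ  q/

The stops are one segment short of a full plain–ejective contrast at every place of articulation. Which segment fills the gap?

Plain: /k/ (velar), /q/ (uvular).
Ejective: /t̪ʼ/ (dental), /kʼ/ (velar), /qʼ/ (uvular).
The dental row has no plain member, so the gap is the plain dental stop /t̪/.

/t̪/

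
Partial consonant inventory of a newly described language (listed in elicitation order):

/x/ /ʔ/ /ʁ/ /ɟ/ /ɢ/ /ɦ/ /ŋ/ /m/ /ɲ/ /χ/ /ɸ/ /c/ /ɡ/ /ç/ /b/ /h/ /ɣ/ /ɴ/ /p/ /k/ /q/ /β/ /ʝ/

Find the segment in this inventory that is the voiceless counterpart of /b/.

/p/

/b/ is a voiced bilabial stop.
The voiceless counterpart is a voiceless bilabial stop — in this inventory, /p/.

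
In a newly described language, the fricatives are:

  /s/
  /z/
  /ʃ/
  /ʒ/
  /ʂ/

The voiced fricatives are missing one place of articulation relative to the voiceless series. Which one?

alveolar: voiceless /s/, voiced /z/.
postalveolar: voiceless /ʃ/, voiced /ʒ/.
retroflex: voiceless /ʂ/, voiced —.
Every place of articulation has a voiced member except retroflex, where /ʐ/ would be expected.

retroflex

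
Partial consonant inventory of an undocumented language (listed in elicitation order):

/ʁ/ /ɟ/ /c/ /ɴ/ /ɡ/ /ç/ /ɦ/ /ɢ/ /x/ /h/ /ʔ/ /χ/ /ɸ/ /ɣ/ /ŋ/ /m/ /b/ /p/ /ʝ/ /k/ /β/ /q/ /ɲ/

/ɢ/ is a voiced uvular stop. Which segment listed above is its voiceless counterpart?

The voiceless counterpart is a voiceless uvular stop — in this inventory, /q/.

/q/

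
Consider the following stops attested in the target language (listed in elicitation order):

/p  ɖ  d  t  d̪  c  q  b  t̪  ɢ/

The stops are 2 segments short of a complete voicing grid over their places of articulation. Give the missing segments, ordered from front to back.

place of articulation  voiceless  voiced  
bilabial          p         b       
dental            t̪        d̪      
alveolar          t         d       
retroflex         —         ɖ       
palatal           c         —       
uvular            q         ɢ       
Gaps, from front to back: retroflex lacks voiceless (/ʈ/); palatal lacks voiced (/ɟ/).

/ʈ/, /ɟ/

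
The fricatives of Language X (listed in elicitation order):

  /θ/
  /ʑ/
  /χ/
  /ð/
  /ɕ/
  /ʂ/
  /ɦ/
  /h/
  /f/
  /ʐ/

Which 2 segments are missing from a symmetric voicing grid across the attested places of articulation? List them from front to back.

/v/, /ʁ/

labiodental: voiceless /f/, voiced —.
dental: voiceless /θ/, voiced /ð/.
retroflex: voiceless /ʂ/, voiced /ʐ/.
alveolo-palatal: voiceless /ɕ/, voiced /ʑ/.
uvular: voiceless /χ/, voiced —.
glottal: voiceless /h/, voiced /ɦ/.
Gaps, from front to back: labiodental lacks voiced (/v/); uvular lacks voiced (/ʁ/).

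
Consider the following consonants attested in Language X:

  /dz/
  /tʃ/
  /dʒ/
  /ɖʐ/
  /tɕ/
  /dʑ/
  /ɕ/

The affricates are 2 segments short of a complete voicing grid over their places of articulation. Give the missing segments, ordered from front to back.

Voiceless: /tʃ/ (postalveolar), /tɕ/ (alveolo-palatal).
Voiced: /dz/ (alveolar), /dʒ/ (postalveolar), /ɖʐ/ (retroflex), /dʑ/ (alveolo-palatal).
Gaps, from front to back: alveolar lacks voiceless (/ts/); retroflex lacks voiceless (/ʈʂ/).

/ts/, /ʈʂ/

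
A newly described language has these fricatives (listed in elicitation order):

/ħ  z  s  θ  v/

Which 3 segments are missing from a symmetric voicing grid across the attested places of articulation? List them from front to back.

place of articulation  voiceless  voiced  
labiodental       —         v       
dental            θ         —       
alveolar          s         z       
pharyngeal        ħ         —       
Gaps, from front to back: labiodental lacks voiceless (/f/); dental lacks voiced (/ð/); pharyngeal lacks voiced (/ʕ/).

/f/, /ð/, /ʕ/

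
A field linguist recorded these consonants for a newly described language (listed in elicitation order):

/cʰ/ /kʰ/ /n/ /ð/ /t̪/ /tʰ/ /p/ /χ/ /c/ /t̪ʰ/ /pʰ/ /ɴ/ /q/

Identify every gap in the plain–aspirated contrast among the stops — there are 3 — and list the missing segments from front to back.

/t/, /k/, /qʰ/

bilabial: plain /p/, aspirated /pʰ/.
dental: plain /t̪/, aspirated /t̪ʰ/.
alveolar: plain —, aspirated /tʰ/.
palatal: plain /c/, aspirated /cʰ/.
velar: plain —, aspirated /kʰ/.
uvular: plain /q/, aspirated —.
Gaps, from front to back: alveolar lacks plain (/t/); velar lacks plain (/k/); uvular lacks aspirated (/qʰ/).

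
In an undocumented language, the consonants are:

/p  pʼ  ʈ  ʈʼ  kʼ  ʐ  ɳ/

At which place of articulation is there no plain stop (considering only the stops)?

velar

bilabial: plain /p/, ejective /pʼ/.
retroflex: plain /ʈ/, ejective /ʈʼ/.
velar: plain —, ejective /kʼ/.
Every place of articulation has a plain member except velar, where /k/ would be expected.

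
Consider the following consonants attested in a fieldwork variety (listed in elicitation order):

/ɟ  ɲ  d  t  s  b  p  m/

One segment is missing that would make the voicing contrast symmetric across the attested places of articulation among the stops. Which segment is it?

Voiceless: /p/ (bilabial), /t/ (alveolar).
Voiced: /b/ (bilabial), /d/ (alveolar), /ɟ/ (palatal).
The palatal row has no voiceless member, so the gap is the voiceless palatal stop /c/.

/c/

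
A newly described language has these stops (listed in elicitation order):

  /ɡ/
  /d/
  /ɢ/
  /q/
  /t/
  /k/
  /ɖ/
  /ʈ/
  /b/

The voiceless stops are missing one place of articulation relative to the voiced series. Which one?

bilabial

place of articulation  voiceless  voiced  
bilabial          —         b       
alveolar          t         d       
retroflex         ʈ         ɖ       
velar             k         ɡ       
uvular            q         ɢ       
Every place of articulation has a voiceless member except bilabial, where /p/ would be expected.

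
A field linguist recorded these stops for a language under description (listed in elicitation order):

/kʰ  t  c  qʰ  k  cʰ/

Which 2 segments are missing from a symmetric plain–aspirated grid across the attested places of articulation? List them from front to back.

/tʰ/, /q/

alveolar: plain /t/, aspirated —.
palatal: plain /c/, aspirated /cʰ/.
velar: plain /k/, aspirated /kʰ/.
uvular: plain —, aspirated /qʰ/.
Gaps, from front to back: alveolar lacks aspirated (/tʰ/); uvular lacks plain (/q/).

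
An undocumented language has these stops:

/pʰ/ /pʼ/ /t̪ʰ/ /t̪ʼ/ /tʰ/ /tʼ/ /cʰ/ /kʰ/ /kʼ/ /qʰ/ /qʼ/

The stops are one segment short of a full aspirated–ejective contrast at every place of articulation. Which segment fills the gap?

/cʼ/

bilabial: aspirated /pʰ/, ejective /pʼ/.
dental: aspirated /t̪ʰ/, ejective /t̪ʼ/.
alveolar: aspirated /tʰ/, ejective /tʼ/.
palatal: aspirated /cʰ/, ejective —.
velar: aspirated /kʰ/, ejective /kʼ/.
uvular: aspirated /qʰ/, ejective /qʼ/.
The palatal row has no ejective member, so the gap is the ejective palatal stop /cʼ/.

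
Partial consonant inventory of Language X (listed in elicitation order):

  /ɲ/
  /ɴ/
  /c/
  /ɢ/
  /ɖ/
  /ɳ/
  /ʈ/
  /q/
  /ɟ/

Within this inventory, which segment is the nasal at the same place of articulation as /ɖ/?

/ɳ/

/ɖ/ is a voiced retroflex stop.
The nasal at the same place is a retroflex nasal — in this inventory, /ɳ/.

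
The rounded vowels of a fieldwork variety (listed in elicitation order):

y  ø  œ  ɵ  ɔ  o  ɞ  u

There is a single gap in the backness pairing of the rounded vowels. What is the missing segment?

high: front /y/, central —, back /u/.
high-mid: front /ø/, central /ɵ/, back /o/.
low-mid: front /œ/, central /ɞ/, back /ɔ/.
The high row has no central member, so the gap is the high central rounded vowel /ʉ/.

/ʉ/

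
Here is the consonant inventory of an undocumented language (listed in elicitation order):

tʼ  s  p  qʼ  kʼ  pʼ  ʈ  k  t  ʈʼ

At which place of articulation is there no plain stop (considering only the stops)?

uvular

Plain: /p/ (bilabial), /t/ (alveolar), /ʈ/ (retroflex), /k/ (velar).
Ejective: /pʼ/ (bilabial), /tʼ/ (alveolar), /ʈʼ/ (retroflex), /kʼ/ (velar), /qʼ/ (uvular).
Every place of articulation has a plain member except uvular, where /q/ would be expected.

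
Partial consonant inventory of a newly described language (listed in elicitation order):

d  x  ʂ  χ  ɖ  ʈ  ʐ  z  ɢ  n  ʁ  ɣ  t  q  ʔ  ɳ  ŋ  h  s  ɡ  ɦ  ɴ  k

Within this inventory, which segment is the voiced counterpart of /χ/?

/ʁ/

/χ/ is a voiceless uvular fricative.
The voiced counterpart is a voiced uvular fricative — in this inventory, /ʁ/.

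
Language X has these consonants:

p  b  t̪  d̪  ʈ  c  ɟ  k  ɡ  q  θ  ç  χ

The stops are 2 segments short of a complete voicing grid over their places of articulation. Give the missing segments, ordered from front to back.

/ɖ/, /ɢ/

bilabial: voiceless /p/, voiced /b/.
dental: voiceless /t̪/, voiced /d̪/.
retroflex: voiceless /ʈ/, voiced —.
palatal: voiceless /c/, voiced /ɟ/.
velar: voiceless /k/, voiced /ɡ/.
uvular: voiceless /q/, voiced —.
Gaps, from front to back: retroflex lacks voiced (/ɖ/); uvular lacks voiced (/ɢ/).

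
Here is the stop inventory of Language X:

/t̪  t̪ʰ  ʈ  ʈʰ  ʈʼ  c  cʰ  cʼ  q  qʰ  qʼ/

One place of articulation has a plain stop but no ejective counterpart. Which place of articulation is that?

dental

Plain: /t̪/ (dental), /ʈ/ (retroflex), /c/ (palatal), /q/ (uvular).
Aspirated: /t̪ʰ/ (dental), /ʈʰ/ (retroflex), /cʰ/ (palatal), /qʰ/ (uvular).
Ejective: /ʈʼ/ (retroflex), /cʼ/ (palatal), /qʼ/ (uvular).
Every place of articulation has an ejective member except dental, where /t̪ʼ/ would be expected.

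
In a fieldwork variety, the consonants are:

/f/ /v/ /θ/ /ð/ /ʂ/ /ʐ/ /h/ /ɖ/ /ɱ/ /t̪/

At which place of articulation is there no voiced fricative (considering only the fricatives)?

glottal

labiodental: voiceless /f/, voiced /v/.
dental: voiceless /θ/, voiced /ð/.
retroflex: voiceless /ʂ/, voiced /ʐ/.
glottal: voiceless /h/, voiced —.
Every place of articulation has a voiced member except glottal, where /ɦ/ would be expected.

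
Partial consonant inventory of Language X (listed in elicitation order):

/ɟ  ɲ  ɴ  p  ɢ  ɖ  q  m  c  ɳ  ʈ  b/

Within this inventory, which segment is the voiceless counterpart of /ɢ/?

/q/

/ɢ/ is a voiced uvular stop.
The voiceless counterpart is a voiceless uvular stop — in this inventory, /q/.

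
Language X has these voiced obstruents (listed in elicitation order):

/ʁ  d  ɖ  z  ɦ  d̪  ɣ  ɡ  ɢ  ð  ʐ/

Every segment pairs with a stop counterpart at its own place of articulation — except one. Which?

Dental: /d̪/ ~ /ð/
Alveolar: /d/ ~ /z/
Retroflex: /ɖ/ ~ /ʐ/
Velar: /ɡ/ ~ /ɣ/
Uvular: /ɢ/ ~ /ʁ/
Glottal: only /ɦ/ (fricative); no stop partner.
So /ɦ/ is the unpaired segment.

/ɦ/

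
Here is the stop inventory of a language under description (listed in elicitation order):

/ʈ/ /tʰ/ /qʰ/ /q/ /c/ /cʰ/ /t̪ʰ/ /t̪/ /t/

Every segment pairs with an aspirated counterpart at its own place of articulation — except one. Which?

Dental: /t̪/ ~ /t̪ʰ/
Alveolar: /t/ ~ /tʰ/
Palatal: /c/ ~ /cʰ/
Uvular: /q/ ~ /qʰ/
Retroflex: only /ʈ/ (plain); no aspirated partner.
So /ʈ/ is the unpaired segment.

/ʈ/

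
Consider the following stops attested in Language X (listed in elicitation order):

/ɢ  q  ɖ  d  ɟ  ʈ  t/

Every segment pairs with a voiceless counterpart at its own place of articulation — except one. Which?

/ɟ/

Alveolar: /t/ ~ /d/
Retroflex: /ʈ/ ~ /ɖ/
Uvular: /q/ ~ /ɢ/
Palatal: only /ɟ/ (voiced); no voiceless partner.
So /ɟ/ is the unpaired segment.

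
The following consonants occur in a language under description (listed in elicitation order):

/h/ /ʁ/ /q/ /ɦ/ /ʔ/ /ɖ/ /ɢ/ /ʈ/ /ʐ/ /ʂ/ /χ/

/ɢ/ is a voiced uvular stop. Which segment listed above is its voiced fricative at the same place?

/ʁ/

The voiced fricative at the same place is a voiced uvular fricative — in this inventory, /ʁ/.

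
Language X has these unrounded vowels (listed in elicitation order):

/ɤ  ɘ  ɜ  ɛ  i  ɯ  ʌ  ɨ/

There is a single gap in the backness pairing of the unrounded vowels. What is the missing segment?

/e/

Front: /i/ (high), /ɛ/ (low-mid).
Central: /ɨ/ (high), /ɘ/ (high-mid), /ɜ/ (low-mid).
Back: /ɯ/ (high), /ɤ/ (high-mid), /ʌ/ (low-mid).
The high-mid row has no front member, so the gap is the high-mid front unrounded vowel /e/.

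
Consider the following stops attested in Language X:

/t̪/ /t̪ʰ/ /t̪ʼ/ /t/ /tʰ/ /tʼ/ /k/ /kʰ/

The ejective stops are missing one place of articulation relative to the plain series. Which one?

place of articulation  plain     aspirated  ejective
dental            t̪        t̪ʰ       t̪ʼ     
alveolar          t         tʰ        tʼ      
velar             k         kʰ        —       
Every place of articulation has an ejective member except velar, where /kʼ/ would be expected.

velar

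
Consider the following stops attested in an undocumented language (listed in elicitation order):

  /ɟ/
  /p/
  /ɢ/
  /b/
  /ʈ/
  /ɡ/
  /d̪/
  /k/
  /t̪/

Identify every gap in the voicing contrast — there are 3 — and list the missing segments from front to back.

/ɖ/, /c/, /q/

Voiceless: /p/ (bilabial), /t̪/ (dental), /ʈ/ (retroflex), /k/ (velar).
Voiced: /b/ (bilabial), /d̪/ (dental), /ɟ/ (palatal), /ɡ/ (velar), /ɢ/ (uvular).
Gaps, from front to back: retroflex lacks voiced (/ɖ/); palatal lacks voiceless (/c/); uvular lacks voiceless (/q/).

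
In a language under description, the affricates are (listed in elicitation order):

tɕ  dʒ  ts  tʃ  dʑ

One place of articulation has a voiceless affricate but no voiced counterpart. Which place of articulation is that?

alveolar

alveolar: voiceless /ts/, voiced —.
postalveolar: voiceless /tʃ/, voiced /dʒ/.
alveolo-palatal: voiceless /tɕ/, voiced /dʑ/.
Every place of articulation has a voiced member except alveolar, where /dz/ would be expected.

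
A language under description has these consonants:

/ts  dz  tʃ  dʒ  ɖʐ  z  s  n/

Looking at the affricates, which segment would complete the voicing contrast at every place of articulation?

place of articulation  voiceless  voiced  
alveolar          ts        dz      
postalveolar      tʃ        dʒ      
retroflex         —         ɖʐ      
The retroflex row has no voiceless member, so the gap is the voiceless retroflex affricate /ʈʂ/.

/ʈʂ/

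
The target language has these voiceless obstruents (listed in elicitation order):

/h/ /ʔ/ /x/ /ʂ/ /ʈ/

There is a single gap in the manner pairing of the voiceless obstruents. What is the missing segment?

retroflex: stop /ʈ/, fricative /ʂ/.
velar: stop —, fricative /x/.
glottal: stop /ʔ/, fricative /h/.
The velar row has no stop member, so the gap is the velar stop /k/.

/k/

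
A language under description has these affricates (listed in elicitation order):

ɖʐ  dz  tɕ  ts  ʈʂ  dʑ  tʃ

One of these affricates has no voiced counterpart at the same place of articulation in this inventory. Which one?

Alveolar: /ts/ ~ /dz/
Retroflex: /ʈʂ/ ~ /ɖʐ/
Alveolo-palatal: /tɕ/ ~ /dʑ/
Postalveolar: only /tʃ/ (voiceless); no voiced partner.
So /tʃ/ is the unpaired segment.

/tʃ/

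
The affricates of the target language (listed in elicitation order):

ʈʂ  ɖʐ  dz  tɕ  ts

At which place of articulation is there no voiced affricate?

alveolo-palatal

Voiceless: /ts/ (alveolar), /ʈʂ/ (retroflex), /tɕ/ (alveolo-palatal).
Voiced: /dz/ (alveolar), /ɖʐ/ (retroflex).
Every place of articulation has a voiced member except alveolo-palatal, where /dʑ/ would be expected.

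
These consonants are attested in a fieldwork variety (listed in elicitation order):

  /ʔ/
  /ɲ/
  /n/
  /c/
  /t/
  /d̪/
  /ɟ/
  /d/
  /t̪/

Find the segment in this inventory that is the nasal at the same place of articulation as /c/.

/ɲ/

/c/ is a voiceless palatal stop.
The nasal at the same place is a palatal nasal — in this inventory, /ɲ/.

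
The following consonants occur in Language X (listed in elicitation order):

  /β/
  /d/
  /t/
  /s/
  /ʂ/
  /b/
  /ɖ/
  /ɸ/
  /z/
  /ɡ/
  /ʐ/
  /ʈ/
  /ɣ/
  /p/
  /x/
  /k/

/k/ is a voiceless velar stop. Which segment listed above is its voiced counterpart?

The voiced counterpart is a voiced velar stop — in this inventory, /ɡ/.

/ɡ/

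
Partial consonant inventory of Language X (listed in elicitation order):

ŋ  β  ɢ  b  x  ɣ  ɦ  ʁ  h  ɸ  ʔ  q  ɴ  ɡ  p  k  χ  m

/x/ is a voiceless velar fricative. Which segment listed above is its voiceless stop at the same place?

/k/

The voiceless stop at the same place is a voiceless velar stop — in this inventory, /k/.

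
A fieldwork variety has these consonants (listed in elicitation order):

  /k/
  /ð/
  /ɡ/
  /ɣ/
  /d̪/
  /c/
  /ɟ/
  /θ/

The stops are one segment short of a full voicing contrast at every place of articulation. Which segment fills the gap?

/t̪/

dental: voiceless —, voiced /d̪/.
palatal: voiceless /c/, voiced /ɟ/.
velar: voiceless /k/, voiced /ɡ/.
The dental row has no voiceless member, so the gap is the voiceless dental stop /t̪/.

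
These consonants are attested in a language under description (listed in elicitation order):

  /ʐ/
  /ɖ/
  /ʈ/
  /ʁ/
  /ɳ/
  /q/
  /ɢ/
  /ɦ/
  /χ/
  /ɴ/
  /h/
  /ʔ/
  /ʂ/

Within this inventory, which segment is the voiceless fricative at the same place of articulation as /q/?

/χ/

/q/ is a voiceless uvular stop.
The voiceless fricative at the same place is a voiceless uvular fricative — in this inventory, /χ/.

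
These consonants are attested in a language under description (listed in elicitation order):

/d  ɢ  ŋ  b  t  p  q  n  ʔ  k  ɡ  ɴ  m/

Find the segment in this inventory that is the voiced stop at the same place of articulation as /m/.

/b/

/m/ is a bilabial nasal.
The voiced stop at the same place is a voiced bilabial stop — in this inventory, /b/.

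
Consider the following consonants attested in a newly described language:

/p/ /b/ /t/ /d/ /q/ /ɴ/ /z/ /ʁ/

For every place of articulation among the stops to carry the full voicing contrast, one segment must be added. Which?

/ɢ/

bilabial: voiceless /p/, voiced /b/.
alveolar: voiceless /t/, voiced /d/.
uvular: voiceless /q/, voiced —.
The uvular row has no voiced member, so the gap is the voiced uvular stop /ɢ/.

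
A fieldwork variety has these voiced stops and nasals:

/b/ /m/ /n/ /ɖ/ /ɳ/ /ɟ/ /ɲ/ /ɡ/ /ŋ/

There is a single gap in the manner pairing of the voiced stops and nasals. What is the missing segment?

/d/

Oral stop: /b/ (bilabial), /ɖ/ (retroflex), /ɟ/ (palatal), /ɡ/ (velar).
Nasal: /m/ (bilabial), /n/ (alveolar), /ɳ/ (retroflex), /ɲ/ (palatal), /ŋ/ (velar).
The alveolar row has no oral stop member, so the gap is the alveolar oral stop /d/.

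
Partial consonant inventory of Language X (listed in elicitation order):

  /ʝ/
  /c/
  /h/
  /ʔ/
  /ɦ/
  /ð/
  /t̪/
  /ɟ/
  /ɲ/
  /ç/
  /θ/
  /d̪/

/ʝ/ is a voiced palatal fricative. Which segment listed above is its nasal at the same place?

/ɲ/

The nasal at the same place is a palatal nasal — in this inventory, /ɲ/.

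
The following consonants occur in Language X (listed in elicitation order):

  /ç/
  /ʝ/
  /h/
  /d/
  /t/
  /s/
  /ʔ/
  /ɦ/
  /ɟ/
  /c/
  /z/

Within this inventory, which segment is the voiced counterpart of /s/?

/s/ is a voiceless alveolar fricative.
The voiced counterpart is a voiced alveolar fricative — in this inventory, /z/.

/z/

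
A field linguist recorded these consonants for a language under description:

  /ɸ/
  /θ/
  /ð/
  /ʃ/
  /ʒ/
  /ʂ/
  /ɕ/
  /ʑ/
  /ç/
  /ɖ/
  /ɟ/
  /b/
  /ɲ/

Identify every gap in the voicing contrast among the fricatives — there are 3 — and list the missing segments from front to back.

place of articulation  voiceless  voiced  
bilabial          ɸ         —       
dental            θ         ð       
postalveolar      ʃ         ʒ       
retroflex         ʂ         —       
alveolo-palatal   ɕ         ʑ       
palatal           ç         —       
Gaps, from front to back: bilabial lacks voiced (/β/); retroflex lacks voiced (/ʐ/); palatal lacks voiced (/ʝ/).

/β/, /ʐ/, /ʝ/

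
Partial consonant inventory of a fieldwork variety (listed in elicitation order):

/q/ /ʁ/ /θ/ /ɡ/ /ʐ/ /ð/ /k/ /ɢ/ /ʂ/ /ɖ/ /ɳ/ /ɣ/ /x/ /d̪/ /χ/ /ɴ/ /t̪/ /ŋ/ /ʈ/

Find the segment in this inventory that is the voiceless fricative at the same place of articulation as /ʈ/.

/ʈ/ is a voiceless retroflex stop.
The voiceless fricative at the same place is a voiceless retroflex fricative — in this inventory, /ʂ/.

/ʂ/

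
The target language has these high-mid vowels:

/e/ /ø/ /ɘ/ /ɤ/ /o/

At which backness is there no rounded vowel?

central

Unrounded: /e/ (front), /ɘ/ (central), /ɤ/ (back).
Rounded: /ø/ (front), /o/ (back).
Every backness has a rounded member except central, where /ɵ/ would be expected.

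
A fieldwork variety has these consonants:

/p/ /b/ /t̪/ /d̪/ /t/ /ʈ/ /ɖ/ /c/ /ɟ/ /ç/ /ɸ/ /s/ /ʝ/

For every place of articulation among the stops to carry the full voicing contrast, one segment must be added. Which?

place of articulation  voiceless  voiced  
bilabial          p         b       
dental            t̪        d̪      
alveolar          t         —       
retroflex         ʈ         ɖ       
palatal           c         ɟ       
The alveolar row has no voiced member, so the gap is the voiced alveolar stop /d/.

/d/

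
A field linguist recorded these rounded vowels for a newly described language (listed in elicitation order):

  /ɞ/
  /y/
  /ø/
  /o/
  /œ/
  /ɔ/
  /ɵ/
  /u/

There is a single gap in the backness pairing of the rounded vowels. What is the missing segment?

Front: /y/ (high), /ø/ (high-mid), /œ/ (low-mid).
Central: /ɵ/ (high-mid), /ɞ/ (low-mid).
Back: /u/ (high), /o/ (high-mid), /ɔ/ (low-mid).
The high row has no central member, so the gap is the high central rounded vowel /ʉ/.

/ʉ/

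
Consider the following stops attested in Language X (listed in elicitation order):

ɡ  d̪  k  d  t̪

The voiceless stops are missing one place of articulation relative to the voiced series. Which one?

Voiceless: /t̪/ (dental), /k/ (velar).
Voiced: /d̪/ (dental), /d/ (alveolar), /ɡ/ (velar).
Every place of articulation has a voiceless member except alveolar, where /t/ would be expected.

alveolar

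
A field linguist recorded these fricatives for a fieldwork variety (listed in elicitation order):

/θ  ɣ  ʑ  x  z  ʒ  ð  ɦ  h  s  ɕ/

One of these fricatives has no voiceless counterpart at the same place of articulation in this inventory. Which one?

/ʒ/

Dental: /θ/ ~ /ð/
Alveolar: /s/ ~ /z/
Alveolo-palatal: /ɕ/ ~ /ʑ/
Velar: /x/ ~ /ɣ/
Glottal: /h/ ~ /ɦ/
Postalveolar: only /ʒ/ (voiced); no voiceless partner.
So /ʒ/ is the unpaired segment.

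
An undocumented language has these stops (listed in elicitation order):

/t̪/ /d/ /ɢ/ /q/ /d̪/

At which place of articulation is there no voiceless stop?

dental: voiceless /t̪/, voiced /d̪/.
alveolar: voiceless —, voiced /d/.
uvular: voiceless /q/, voiced /ɢ/.
Every place of articulation has a voiceless member except alveolar, where /t/ would be expected.

alveolar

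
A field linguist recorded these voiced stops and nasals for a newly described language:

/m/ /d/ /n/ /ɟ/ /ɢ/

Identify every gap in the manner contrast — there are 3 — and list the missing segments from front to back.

/b/, /ɲ/, /ɴ/

Oral stop: /d/ (alveolar), /ɟ/ (palatal), /ɢ/ (uvular).
Nasal: /m/ (bilabial), /n/ (alveolar).
Gaps, from front to back: bilabial lacks oral stop (/b/); palatal lacks nasal (/ɲ/); uvular lacks nasal (/ɴ/).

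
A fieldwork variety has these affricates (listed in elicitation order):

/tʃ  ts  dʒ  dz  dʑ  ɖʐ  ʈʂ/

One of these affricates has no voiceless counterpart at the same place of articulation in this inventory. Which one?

/dʑ/

Alveolar: /ts/ ~ /dz/
Postalveolar: /tʃ/ ~ /dʒ/
Retroflex: /ʈʂ/ ~ /ɖʐ/
Alveolo-palatal: only /dʑ/ (voiced); no voiceless partner.
So /dʑ/ is the unpaired segment.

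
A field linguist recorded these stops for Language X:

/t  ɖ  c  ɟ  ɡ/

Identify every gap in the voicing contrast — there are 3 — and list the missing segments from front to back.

/d/, /ʈ/, /k/

alveolar: voiceless /t/, voiced —.
retroflex: voiceless —, voiced /ɖ/.
palatal: voiceless /c/, voiced /ɟ/.
velar: voiceless —, voiced /ɡ/.
Gaps, from front to back: alveolar lacks voiced (/d/); retroflex lacks voiceless (/ʈ/); velar lacks voiceless (/k/).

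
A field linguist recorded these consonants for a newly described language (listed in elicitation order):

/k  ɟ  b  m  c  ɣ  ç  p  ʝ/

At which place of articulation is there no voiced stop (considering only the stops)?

Voiceless: /p/ (bilabial), /c/ (palatal), /k/ (velar).
Voiced: /b/ (bilabial), /ɟ/ (palatal).
Every place of articulation has a voiced member except velar, where /ɡ/ would be expected.

velar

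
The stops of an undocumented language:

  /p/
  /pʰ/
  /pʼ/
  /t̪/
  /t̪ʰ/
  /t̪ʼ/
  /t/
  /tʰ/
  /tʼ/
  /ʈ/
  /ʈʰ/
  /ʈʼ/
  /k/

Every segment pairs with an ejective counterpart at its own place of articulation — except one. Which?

/k/

Bilabial: /p/ ~ /pʰ/ ~ /pʼ/
Dental: /t̪/ ~ /t̪ʰ/ ~ /t̪ʼ/
Alveolar: /t/ ~ /tʰ/ ~ /tʼ/
Retroflex: /ʈ/ ~ /ʈʰ/ ~ /ʈʼ/
Velar: only /k/ (plain); no ejective partner.
So /k/ is the unpaired segment.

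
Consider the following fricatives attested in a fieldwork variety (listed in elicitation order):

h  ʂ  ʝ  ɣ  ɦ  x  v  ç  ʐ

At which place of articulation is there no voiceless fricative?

place of articulation  voiceless  voiced  
labiodental       —         v       
retroflex         ʂ         ʐ       
palatal           ç         ʝ       
velar             x         ɣ       
glottal           h         ɦ       
Every place of articulation has a voiceless member except labiodental, where /f/ would be expected.

labiodental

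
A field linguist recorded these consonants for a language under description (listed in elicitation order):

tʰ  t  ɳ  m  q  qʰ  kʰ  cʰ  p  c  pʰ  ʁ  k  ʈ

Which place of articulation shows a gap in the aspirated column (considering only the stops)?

bilabial: plain /p/, aspirated /pʰ/.
alveolar: plain /t/, aspirated /tʰ/.
retroflex: plain /ʈ/, aspirated —.
palatal: plain /c/, aspirated /cʰ/.
velar: plain /k/, aspirated /kʰ/.
uvular: plain /q/, aspirated /qʰ/.
Every place of articulation has an aspirated member except retroflex, where /ʈʰ/ would be expected.

retroflex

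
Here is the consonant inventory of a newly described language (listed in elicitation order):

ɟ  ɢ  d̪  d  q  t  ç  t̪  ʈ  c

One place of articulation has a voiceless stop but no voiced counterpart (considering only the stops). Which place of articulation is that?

retroflex

dental: voiceless /t̪/, voiced /d̪/.
alveolar: voiceless /t/, voiced /d/.
retroflex: voiceless /ʈ/, voiced —.
palatal: voiceless /c/, voiced /ɟ/.
uvular: voiceless /q/, voiced /ɢ/.
Every place of articulation has a voiced member except retroflex, where /ɖ/ would be expected.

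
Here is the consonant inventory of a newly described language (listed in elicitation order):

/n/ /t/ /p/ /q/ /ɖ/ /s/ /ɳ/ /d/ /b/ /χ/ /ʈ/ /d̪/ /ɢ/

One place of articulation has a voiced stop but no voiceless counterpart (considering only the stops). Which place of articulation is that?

place of articulation  voiceless  voiced  
bilabial          p         b       
dental            —         d̪      
alveolar          t         d       
retroflex         ʈ         ɖ       
uvular            q         ɢ       
Every place of articulation has a voiceless member except dental, where /t̪/ would be expected.

dental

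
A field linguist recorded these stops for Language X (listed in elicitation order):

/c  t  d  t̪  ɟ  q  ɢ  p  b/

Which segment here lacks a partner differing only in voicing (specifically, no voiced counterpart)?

/t̪/

Bilabial: /p/ ~ /b/
Alveolar: /t/ ~ /d/
Palatal: /c/ ~ /ɟ/
Uvular: /q/ ~ /ɢ/
Dental: only /t̪/ (voiceless); no voiced partner.
So /t̪/ is the unpaired segment.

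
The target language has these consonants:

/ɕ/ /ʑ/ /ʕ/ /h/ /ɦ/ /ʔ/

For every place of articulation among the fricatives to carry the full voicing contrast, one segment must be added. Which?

place of articulation  voiceless  voiced  
alveolo-palatal   ɕ         ʑ       
pharyngeal        —         ʕ       
glottal           h         ɦ       
The pharyngeal row has no voiceless member, so the gap is the voiceless pharyngeal fricative /ħ/.

/ħ/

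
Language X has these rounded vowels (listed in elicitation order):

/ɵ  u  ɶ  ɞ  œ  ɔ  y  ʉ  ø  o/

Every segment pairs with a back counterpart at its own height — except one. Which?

/ɶ/

High: /y/ ~ /ʉ/ ~ /u/
High-mid: /ø/ ~ /ɵ/ ~ /o/
Low-mid: /œ/ ~ /ɞ/ ~ /ɔ/
Low: only /ɶ/ (front); no back partner.
So /ɶ/ is the unpaired segment.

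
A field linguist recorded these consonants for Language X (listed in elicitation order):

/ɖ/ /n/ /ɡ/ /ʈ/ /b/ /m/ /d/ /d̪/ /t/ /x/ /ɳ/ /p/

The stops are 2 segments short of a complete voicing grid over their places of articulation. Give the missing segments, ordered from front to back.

bilabial: voiceless /p/, voiced /b/.
dental: voiceless —, voiced /d̪/.
alveolar: voiceless /t/, voiced /d/.
retroflex: voiceless /ʈ/, voiced /ɖ/.
velar: voiceless —, voiced /ɡ/.
Gaps, from front to back: dental lacks voiceless (/t̪/); velar lacks voiceless (/k/).

/t̪/, /k/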